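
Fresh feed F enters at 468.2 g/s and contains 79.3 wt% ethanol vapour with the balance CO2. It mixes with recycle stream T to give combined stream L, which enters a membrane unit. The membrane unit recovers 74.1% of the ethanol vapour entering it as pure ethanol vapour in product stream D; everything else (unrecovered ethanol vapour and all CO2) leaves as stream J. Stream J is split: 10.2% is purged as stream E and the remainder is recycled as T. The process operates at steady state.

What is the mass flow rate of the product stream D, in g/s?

ethanol vapour in L: m_A = 468.2×0.793 + (1−0.102)·(1−0.741)·m_A, so m_A = 371.28/0.7674 = 483.81 g/s.
Product D = 0.741×483.81 = 358.5 g/s.

358.5 g/s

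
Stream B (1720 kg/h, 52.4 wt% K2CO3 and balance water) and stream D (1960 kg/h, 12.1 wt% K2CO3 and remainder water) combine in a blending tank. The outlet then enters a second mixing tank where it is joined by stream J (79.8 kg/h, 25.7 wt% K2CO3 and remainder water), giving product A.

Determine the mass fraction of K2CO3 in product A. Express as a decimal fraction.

0.308

Overall, product flow = 3759.8 kg/h.
K2CO3 in = 1720×0.524 + 1960×0.121 + 79.8×0.257 = 1158.9 kg/h.
K2CO3 fraction in A = 0.308.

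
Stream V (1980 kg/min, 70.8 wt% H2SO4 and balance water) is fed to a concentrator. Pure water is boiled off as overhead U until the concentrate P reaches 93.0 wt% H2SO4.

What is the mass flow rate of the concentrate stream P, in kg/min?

1507 kg/min

H2SO4 is conserved: 1980×0.708 = 1401.8 kg/min all reports to the concentrate.
Concentrate = 1401.8/(target fraction) = 1507.4 kg/min.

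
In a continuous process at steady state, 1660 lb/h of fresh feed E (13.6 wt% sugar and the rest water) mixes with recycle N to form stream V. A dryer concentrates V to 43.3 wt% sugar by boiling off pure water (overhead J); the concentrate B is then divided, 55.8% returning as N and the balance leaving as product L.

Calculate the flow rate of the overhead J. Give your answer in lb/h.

1139 lb/h

Overall sugar balance (none leaves overhead): sugar in fresh feed = sugar in product, i.e. 1660×0.136 = (1−0.558)·B·0.433.
B = 225.76/(0.433×0.442) = 1179.6 lb/h.
Recycle N = 0.558×1179.6 = 658.22 lb/h.
Combined feed V = 1660 + 658.22 = 2318.2 lb/h.
Overhead J = V − B = 2318.2 − 1179.6 = 1138.6 lb/h.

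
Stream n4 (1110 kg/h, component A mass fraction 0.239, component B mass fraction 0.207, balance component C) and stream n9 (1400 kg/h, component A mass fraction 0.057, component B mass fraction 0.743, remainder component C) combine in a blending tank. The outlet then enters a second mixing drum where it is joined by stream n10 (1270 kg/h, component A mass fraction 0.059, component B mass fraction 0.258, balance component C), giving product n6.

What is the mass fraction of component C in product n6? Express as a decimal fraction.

0.466

Overall, product flow = 3780 kg/h.
component C in = 1110×0.554 + 1400×0.200 + 1270×0.683 = 1762.4 kg/h.
component C fraction in n6 = 0.466.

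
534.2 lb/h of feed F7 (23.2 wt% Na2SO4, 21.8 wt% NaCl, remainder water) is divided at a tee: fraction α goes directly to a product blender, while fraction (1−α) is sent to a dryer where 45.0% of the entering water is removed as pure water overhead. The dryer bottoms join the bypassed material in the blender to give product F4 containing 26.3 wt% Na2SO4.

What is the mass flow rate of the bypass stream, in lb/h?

All 534.2×0.232 = 123.93 lb/h of Na2SO4 reaches F4, so F4 = 123.93/0.263 = 471.23 lb/h and vapour = 62.967 lb/h.
The evaporator receives (1−α)·534.2 of feed at 0.550 water and removes 0.450 of that water:
0.450×0.550×(1−α)×534.2 = 62.967
(1−α) = 62.967/132.21 = 0.4762;  α = 0.5238.
Bypass flow = 0.5238×534.2 = 279.79 lb/h.

279.8 lb/h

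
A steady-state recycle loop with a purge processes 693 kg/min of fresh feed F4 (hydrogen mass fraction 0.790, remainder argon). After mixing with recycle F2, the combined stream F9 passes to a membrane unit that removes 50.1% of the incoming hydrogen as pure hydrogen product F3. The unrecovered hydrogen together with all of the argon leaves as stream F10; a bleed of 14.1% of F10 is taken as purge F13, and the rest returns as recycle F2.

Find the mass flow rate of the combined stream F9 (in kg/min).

1990 kg/min

argon enters only via F4 and leaves only via the purge: 693×0.210 = 0.141×(argon in F10), and the membrane unit passes all argon, so argon in F9 = argon in F10 = 1032.1 kg/min.
hydrogen in F9: m_A = 693×0.790 + (1−0.141)·(1−0.501)·m_A, so m_A = 547.47/0.5714 = 958.19 kg/min.
F9 = 958.19 + 1032.1 = 1990.3 kg/min.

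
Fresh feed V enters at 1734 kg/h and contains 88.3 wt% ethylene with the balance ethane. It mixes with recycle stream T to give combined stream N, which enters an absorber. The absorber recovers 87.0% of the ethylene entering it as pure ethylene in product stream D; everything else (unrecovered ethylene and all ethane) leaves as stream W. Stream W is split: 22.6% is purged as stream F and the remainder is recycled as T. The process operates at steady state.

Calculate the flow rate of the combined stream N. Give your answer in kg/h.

ethane enters only via V and leaves only via the purge: 1734×0.117 = 0.226×(ethane in W), and the absorber passes all ethane, so ethane in N = ethane in W = 897.69 kg/h.
ethylene in N: m_A = 1734×0.883 + (1−0.226)·(1−0.870)·m_A, so m_A = 1531.1/0.8994 = 1702.4 kg/h.
N = 1702.4 + 897.69 = 2600.1 kg/h.

2600 kg/h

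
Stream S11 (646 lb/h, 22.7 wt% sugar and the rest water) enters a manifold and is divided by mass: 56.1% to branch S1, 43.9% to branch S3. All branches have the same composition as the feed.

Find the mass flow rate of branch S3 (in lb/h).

283.6 lb/h

Branch S3 flow = 0.439×646 = 283.59 lb/h.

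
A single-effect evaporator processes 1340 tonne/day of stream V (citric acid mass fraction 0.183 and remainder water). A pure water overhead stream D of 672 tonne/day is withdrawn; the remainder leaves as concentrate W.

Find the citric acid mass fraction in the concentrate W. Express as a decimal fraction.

citric acid is not removed: 1340×0.183 = 245.22 tonne/day of citric acid enters W.
Concentrate = 1340 − 672 = 668 tonne/day.
Mass fraction = 245.22/668 = 0.367.

0.367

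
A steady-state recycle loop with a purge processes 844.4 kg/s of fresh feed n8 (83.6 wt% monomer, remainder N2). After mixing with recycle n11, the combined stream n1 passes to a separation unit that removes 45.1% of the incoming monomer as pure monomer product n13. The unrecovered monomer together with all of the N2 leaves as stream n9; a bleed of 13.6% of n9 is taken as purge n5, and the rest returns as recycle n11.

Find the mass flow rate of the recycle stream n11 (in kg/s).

1517 kg/s

N2 enters only via n8 and leaves only via the purge: 844.4×0.164 = 0.136×(N2 in n9), and the separation unit passes all N2, so N2 in n1 = N2 in n9 = 1018.2 kg/s.
monomer in n1: m_A = 844.4×0.836 + (1−0.136)·(1−0.451)·m_A, so m_A = 705.92/0.5257 = 1342.9 kg/s.
n9 = (1−0.451)×1342.9 + 1018.2 = 1755.5 kg/s.
Recycle n11 = (1−0.136)×1755.5 = 1516.8 kg/s.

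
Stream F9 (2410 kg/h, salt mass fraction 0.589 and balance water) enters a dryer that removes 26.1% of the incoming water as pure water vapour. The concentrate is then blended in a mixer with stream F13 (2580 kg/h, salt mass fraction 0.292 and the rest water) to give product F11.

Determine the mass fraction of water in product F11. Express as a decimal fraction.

0.541

Vapour removed = 0.261×0.411×2410 = 258.52 kg/h; concentrate = 2151.5 kg/h.
water reaching the mixer = 731.99 (from concentrate) + 2580×0.708 = 2558.6 kg/h.
Product flow = 2151.5 + 2580 = 4731.5 kg/h; water fraction = 0.541.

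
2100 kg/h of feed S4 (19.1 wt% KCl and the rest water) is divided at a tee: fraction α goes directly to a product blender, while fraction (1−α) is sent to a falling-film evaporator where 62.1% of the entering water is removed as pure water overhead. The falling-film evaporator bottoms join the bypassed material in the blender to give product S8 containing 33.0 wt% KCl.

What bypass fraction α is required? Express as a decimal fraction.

0.162

All 2100×0.191 = 401.1 kg/h of KCl reaches S8, so S8 = 401.1/0.330 = 1215.5 kg/h and vapour = 884.55 kg/h.
The evaporator receives (1−α)·2100 of feed at 0.809 water and removes 0.621 of that water:
0.621×0.809×(1−α)×2100 = 884.55
(1−α) = 884.55/1055 = 0.8384;  α = 0.1616.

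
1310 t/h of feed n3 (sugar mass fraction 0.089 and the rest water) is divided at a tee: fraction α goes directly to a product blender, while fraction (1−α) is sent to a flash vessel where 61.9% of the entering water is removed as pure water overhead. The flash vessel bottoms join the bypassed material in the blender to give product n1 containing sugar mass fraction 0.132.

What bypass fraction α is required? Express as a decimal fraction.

All 1310×0.089 = 116.59 t/h of sugar reaches n1, so n1 = 116.59/0.132 = 883.26 t/h and vapour = 426.74 t/h.
The evaporator receives (1−α)·1310 of feed at 0.911 water and removes 0.619 of that water:
0.619×0.911×(1−α)×1310 = 426.74
(1−α) = 426.74/738.72 = 0.5777;  α = 0.4223.

0.422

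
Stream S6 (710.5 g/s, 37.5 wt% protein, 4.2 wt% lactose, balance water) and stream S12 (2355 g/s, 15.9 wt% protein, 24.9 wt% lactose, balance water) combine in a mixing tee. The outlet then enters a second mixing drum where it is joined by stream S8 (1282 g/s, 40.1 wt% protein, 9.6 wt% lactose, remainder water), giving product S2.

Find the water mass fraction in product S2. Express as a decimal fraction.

Overall, product flow = 4347.5 g/s.
water in = 710.5×0.583 + 2355×0.592 + 1282×0.503 = 2453.2 g/s.
water fraction in S2 = 0.564.

0.564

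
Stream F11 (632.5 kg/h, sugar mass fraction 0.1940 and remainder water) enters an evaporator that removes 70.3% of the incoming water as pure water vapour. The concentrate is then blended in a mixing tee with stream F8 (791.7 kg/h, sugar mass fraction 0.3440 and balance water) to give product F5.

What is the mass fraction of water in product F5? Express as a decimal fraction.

Vapour removed = 0.703×0.806×632.5 = 358.39 kg/h; concentrate = 274.11 kg/h.
water reaching the mixer = 151.41 (from concentrate) + 791.7×0.656 = 670.76 kg/h.
Product flow = 274.11 + 791.7 = 1065.8 kg/h; water fraction = 0.6293.

0.6293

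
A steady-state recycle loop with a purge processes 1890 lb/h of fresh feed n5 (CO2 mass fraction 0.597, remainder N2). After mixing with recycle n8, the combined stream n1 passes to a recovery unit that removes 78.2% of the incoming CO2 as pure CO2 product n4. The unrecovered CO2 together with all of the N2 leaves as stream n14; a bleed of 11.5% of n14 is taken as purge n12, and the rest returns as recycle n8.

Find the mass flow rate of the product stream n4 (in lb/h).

CO2 in n1: m_A = 1890×0.597 + (1−0.115)·(1−0.782)·m_A, so m_A = 1128.3/0.8071 = 1398.1 lb/h.
Product n4 = 0.782×1398.1 = 1093.3 lb/h.

1093 lb/h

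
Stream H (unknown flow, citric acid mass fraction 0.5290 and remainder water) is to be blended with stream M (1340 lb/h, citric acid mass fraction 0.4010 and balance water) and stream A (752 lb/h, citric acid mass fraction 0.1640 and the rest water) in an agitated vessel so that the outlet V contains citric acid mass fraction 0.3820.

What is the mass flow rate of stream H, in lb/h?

Let H be the unknown flow. Total out = 2092 + H.
citric acid balance: 660.67 + 0.529·H = 0.382·(2092 + H)
(0.529 − 0.382)·H = 0.382×2092 − 660.67 = 138.48
H = 138.48 / 0.147 = 942.01 lb/h

942 lb/h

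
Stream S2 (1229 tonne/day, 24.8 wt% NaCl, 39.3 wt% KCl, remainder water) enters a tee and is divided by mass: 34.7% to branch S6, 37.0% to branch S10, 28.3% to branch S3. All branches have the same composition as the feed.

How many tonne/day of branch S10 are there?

454.7 tonne/day

Branch S10 flow = 0.370×1229 = 454.73 tonne/day.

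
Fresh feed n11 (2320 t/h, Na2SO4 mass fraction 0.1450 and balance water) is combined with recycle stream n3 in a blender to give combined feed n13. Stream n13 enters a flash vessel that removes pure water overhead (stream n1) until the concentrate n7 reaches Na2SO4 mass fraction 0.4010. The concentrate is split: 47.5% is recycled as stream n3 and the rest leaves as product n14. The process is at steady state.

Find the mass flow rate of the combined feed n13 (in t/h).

3079 t/h

Overall Na2SO4 balance (none leaves overhead): Na2SO4 in fresh feed = Na2SO4 in product, i.e. 2320×0.145 = (1−0.475)·n7·0.401.
n7 = 336.4/(0.401×0.525) = 1597.9 t/h.
Recycle n3 = 0.475×1597.9 = 759.01 t/h.
Combined feed n13 = 2320 + 759.01 = 3079 t/h.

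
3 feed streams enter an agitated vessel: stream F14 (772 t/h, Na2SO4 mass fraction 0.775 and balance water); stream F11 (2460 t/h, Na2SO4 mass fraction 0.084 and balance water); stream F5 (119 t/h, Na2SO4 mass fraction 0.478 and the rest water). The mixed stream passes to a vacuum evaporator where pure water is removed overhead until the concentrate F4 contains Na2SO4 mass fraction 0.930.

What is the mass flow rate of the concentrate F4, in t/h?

926.7 t/h

Na2SO4 entering = 772×0.775 + 2460×0.084 + 119×0.478 = 861.82 t/h.
All Na2SO4 reports to F4, so F4 = 861.82/0.930 = 926.69 t/h.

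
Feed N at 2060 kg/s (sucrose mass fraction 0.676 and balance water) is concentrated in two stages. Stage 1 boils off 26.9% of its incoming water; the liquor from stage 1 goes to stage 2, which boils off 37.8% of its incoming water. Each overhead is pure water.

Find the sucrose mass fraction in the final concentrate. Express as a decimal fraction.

0.821

water in feed = 2060×0.324 = 667.44 kg/s.
After stage 1: water left = (1−0.269)×667.44 = 487.9; stream total = 1880.5 kg/s.
After stage 2: water left = (1−0.378)×487.9 = 303.47; final concentrate = 1696 kg/s.
sucrose fraction = 1392.6/1696 = 0.821.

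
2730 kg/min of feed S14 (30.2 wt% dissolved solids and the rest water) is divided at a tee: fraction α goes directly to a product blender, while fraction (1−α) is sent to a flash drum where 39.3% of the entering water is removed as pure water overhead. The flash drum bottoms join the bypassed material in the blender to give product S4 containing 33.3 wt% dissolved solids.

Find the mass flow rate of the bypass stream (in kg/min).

1804 kg/min

All 2730×0.302 = 824.46 kg/min of dissolved solids reaches S4, so S4 = 824.46/0.333 = 2475.9 kg/min and vapour = 254.14 kg/min.
The evaporator receives (1−α)·2730 of feed at 0.698 water and removes 0.393 of that water:
0.393×0.698×(1−α)×2730 = 254.14
(1−α) = 254.14/748.88 = 0.3394;  α = 0.6606.
Bypass flow = 0.6606×2730 = 1803.5 kg/min.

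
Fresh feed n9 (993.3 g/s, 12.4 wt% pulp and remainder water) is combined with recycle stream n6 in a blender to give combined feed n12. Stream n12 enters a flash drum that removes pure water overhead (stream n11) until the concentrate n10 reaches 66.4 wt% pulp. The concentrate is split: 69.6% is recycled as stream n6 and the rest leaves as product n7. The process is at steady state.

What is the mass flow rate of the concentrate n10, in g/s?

Overall pulp balance (none leaves overhead): pulp in fresh feed = pulp in product, i.e. 993.3×0.124 = (1−0.696)·n10·0.664.
n10 = 123.17/(0.664×0.304) = 610.18 g/s.

610.2 g/s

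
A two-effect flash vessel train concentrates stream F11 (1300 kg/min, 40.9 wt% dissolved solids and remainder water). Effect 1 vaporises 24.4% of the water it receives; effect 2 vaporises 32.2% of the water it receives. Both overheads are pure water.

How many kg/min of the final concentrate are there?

water in feed = 1300×0.591 = 768.3 kg/min.
After stage 1: water left = (1−0.244)×768.3 = 580.83; stream total = 1112.5 kg/min.
After stage 2: water left = (1−0.322)×580.83 = 393.81; final concentrate = 925.51 kg/min.

925.5 kg/min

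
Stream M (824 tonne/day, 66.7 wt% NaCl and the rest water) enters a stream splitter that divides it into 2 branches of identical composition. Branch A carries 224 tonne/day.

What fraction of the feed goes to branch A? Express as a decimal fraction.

Fraction to A = 224/824 = 0.2718.

0.272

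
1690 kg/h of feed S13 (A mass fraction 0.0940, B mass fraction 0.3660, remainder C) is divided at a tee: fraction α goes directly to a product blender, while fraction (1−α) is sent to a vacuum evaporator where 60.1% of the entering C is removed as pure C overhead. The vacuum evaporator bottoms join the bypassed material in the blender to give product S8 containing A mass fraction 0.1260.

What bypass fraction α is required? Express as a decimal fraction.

All 1690×0.094 = 158.86 kg/h of A reaches S8, so S8 = 158.86/0.126 = 1260.8 kg/h and vapour = 429.21 kg/h.
The evaporator receives (1−α)·1690 of feed at 0.540 C and removes 0.601 of that C:
0.601×0.540×(1−α)×1690 = 429.21
(1−α) = 429.21/548.47 = 0.7825;  α = 0.2175.

0.217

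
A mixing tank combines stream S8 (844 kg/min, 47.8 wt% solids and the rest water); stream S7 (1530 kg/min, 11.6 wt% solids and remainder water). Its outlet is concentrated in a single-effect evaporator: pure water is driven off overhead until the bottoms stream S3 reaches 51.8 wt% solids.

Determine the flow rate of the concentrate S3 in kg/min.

1121 kg/min

solids entering = 844×0.478 + 1530×0.116 = 580.91 kg/min.
All solids reports to S3, so S3 = 580.91/0.518 = 1121.5 kg/min.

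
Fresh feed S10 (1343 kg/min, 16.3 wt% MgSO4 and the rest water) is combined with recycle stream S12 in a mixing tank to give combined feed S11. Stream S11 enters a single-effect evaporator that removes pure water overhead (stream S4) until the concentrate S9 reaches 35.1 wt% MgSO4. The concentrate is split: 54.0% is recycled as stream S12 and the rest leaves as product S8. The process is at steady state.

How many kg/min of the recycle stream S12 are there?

Overall MgSO4 balance (none leaves overhead): MgSO4 in fresh feed = MgSO4 in product, i.e. 1343×0.163 = (1−0.540)·S9·0.351.
S9 = 218.91/(0.351×0.460) = 1355.8 kg/min.
Recycle S12 = 0.540×1355.8 = 732.14 kg/min.

732.1 kg/min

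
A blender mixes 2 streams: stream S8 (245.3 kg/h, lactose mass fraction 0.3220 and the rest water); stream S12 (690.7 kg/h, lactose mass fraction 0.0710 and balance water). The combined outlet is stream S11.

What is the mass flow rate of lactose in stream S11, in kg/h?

lactose out = lactose in = 245.3×0.322 + 690.7×0.071 = 128.03 kg/h.

128 kg/h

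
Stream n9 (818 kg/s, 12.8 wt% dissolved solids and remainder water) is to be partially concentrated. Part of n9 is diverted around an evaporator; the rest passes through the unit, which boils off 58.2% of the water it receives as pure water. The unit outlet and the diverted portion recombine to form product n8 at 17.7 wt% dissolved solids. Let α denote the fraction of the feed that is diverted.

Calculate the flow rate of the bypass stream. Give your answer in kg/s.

371.8 kg/s

All 818×0.128 = 104.7 kg/s of dissolved solids reaches n8, so n8 = 104.7/0.177 = 591.55 kg/s and vapour = 226.45 kg/s.
The evaporator receives (1−α)·818 of feed at 0.872 water and removes 0.582 of that water:
0.582×0.872×(1−α)×818 = 226.45
(1−α) = 226.45/415.14 = 0.5455;  α = 0.4545.
Bypass flow = 0.4545×818 = 371.79 kg/s.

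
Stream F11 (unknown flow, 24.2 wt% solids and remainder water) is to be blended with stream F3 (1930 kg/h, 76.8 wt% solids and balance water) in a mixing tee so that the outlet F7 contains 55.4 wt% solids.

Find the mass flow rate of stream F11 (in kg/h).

1324 kg/h

Let F11 be the unknown flow. Total out = 1930 + F11.
solids balance: 1482.2 + 0.242·F11 = 0.554·(1930 + F11)
(0.242 − 0.554)·F11 = 0.554×1930 − 1482.2 = -413.02
F11 = -413.02 / -0.312 = 1323.8 kg/h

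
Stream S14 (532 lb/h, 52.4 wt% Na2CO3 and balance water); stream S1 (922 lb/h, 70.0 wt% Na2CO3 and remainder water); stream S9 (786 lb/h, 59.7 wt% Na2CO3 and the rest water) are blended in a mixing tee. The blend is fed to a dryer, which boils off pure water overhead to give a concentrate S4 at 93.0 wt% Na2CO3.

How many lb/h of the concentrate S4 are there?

Na2CO3 entering = 532×0.524 + 922×0.700 + 786×0.597 = 1393.4 lb/h.
All Na2CO3 reports to S4, so S4 = 1393.4/0.930 = 1498.3 lb/h.

1498 lb/h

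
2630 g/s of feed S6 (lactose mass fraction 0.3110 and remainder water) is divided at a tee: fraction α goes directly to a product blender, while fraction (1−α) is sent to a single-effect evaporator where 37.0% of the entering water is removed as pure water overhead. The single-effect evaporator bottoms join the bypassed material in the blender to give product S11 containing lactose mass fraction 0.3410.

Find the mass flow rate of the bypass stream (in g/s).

1722 g/s

All 2630×0.311 = 817.93 g/s of lactose reaches S11, so S11 = 817.93/0.341 = 2398.6 g/s and vapour = 231.38 g/s.
The evaporator receives (1−α)·2630 of feed at 0.689 water and removes 0.370 of that water:
0.370×0.689×(1−α)×2630 = 231.38
(1−α) = 231.38/670.47 = 0.3451;  α = 0.6549.
Bypass flow = 0.6549×2630 = 1722.4 g/s.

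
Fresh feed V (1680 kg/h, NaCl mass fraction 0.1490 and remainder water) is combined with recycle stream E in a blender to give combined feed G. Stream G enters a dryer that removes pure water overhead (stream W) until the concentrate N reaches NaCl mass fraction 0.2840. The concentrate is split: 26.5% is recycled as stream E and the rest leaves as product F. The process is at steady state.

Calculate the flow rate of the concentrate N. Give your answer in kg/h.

1199 kg/h

Overall NaCl balance (none leaves overhead): NaCl in fresh feed = NaCl in product, i.e. 1680×0.149 = (1−0.265)·N·0.284.
N = 250.32/(0.284×0.735) = 1199.2 kg/h.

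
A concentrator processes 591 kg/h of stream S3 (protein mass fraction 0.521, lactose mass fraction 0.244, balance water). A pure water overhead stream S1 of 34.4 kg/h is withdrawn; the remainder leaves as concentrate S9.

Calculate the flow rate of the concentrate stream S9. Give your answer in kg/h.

556.6 kg/h

Concentrate = 591 − 34.4 = 556.6 kg/h.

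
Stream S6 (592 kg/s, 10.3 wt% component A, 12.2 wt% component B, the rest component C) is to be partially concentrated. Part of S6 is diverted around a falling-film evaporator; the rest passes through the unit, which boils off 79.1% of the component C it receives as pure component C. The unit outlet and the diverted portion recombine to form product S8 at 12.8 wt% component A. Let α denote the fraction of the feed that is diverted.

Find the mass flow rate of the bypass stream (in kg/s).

All 592×0.103 = 60.976 kg/s of component A reaches S8, so S8 = 60.976/0.128 = 476.38 kg/s and vapour = 115.62 kg/s.
The evaporator receives (1−α)·592 of feed at 0.775 component C and removes 0.791 of that component C:
0.791×0.775×(1−α)×592 = 115.62
(1−α) = 115.62/362.91 = 0.3186;  α = 0.6814.
Bypass flow = 0.6814×592 = 403.39 kg/s.

403.4 kg/s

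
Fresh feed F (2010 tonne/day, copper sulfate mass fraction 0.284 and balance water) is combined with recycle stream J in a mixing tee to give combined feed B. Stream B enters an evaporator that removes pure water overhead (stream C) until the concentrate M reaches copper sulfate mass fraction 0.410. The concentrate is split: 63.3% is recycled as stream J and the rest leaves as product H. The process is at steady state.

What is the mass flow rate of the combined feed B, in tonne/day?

4411 tonne/day

Overall copper sulfate balance (none leaves overhead): copper sulfate in fresh feed = copper sulfate in product, i.e. 2010×0.284 = (1−0.633)·M·0.410.
M = 570.84/(0.410×0.367) = 3793.7 tonne/day.
Recycle J = 0.633×3793.7 = 2401.4 tonne/day.
Combined feed B = 2010 + 2401.4 = 4411.4 tonne/day.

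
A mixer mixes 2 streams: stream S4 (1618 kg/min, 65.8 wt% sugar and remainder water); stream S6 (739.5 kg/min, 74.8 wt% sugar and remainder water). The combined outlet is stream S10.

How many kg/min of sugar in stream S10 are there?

1618 kg/min

sugar out = sugar in = 1618×0.658 + 739.5×0.748 = 1617.8 kg/min.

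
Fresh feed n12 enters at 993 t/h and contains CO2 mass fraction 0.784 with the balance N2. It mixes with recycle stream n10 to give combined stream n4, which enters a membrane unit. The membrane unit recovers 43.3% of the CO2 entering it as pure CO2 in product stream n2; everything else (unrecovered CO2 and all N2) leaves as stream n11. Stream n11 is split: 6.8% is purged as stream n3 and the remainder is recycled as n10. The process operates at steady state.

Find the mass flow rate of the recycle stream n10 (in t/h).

N2 enters only via n12 and leaves only via the purge: 993×0.216 = 0.068×(N2 in n11), and the membrane unit passes all N2, so N2 in n4 = N2 in n11 = 3154.2 t/h.
CO2 in n4: m_A = 993×0.784 + (1−0.068)·(1−0.433)·m_A, so m_A = 778.51/0.4716 = 1650.9 t/h.
n11 = (1−0.433)×1650.9 + 3154.2 = 4090.3 t/h.
Recycle n10 = (1−0.068)×4090.3 = 3812.2 t/h.

3812 t/h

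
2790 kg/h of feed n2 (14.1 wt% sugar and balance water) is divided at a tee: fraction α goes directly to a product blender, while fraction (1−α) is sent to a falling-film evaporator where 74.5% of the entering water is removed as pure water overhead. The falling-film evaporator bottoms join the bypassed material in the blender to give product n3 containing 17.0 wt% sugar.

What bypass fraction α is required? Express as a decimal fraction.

All 2790×0.141 = 393.39 kg/h of sugar reaches n3, so n3 = 393.39/0.170 = 2314.1 kg/h and vapour = 475.94 kg/h.
The evaporator receives (1−α)·2790 of feed at 0.859 water and removes 0.745 of that water:
0.745×0.859×(1−α)×2790 = 475.94
(1−α) = 475.94/1785.5 = 0.2666;  α = 0.7334.

0.733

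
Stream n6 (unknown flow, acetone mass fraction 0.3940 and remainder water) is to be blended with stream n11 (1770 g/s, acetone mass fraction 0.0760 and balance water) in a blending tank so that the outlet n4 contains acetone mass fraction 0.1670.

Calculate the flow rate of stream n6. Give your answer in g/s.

Let n6 be the unknown flow. Total out = 1770 + n6.
acetone balance: 134.52 + 0.394·n6 = 0.167·(1770 + n6)
(0.394 − 0.167)·n6 = 0.167×1770 − 134.52 = 161.07
n6 = 161.07 / 0.227 = 709.56 g/s

709.6 g/s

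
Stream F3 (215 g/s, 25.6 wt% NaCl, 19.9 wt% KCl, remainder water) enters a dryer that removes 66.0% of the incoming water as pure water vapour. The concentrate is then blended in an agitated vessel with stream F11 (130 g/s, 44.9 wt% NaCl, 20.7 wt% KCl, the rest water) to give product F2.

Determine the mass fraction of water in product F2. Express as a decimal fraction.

Vapour removed = 0.660×0.545×215 = 77.336 g/s; concentrate = 137.66 g/s.
water reaching the mixer = 39.84 (from concentrate) + 130×0.344 = 84.559 g/s.
Product flow = 137.66 + 130 = 267.66 g/s; water fraction = 0.3159.

0.3159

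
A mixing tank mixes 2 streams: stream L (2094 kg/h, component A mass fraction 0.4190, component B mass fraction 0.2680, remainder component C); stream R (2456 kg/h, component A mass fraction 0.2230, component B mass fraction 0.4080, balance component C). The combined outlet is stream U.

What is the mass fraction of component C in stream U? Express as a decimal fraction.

0.3432

Total flow out = 2094 + 2456 = 4550 kg/h.
component C in = 2094×0.313 + 2456×0.369 = 1561.7 kg/h.
component C mass fraction in U = 1561.7/4550 = 0.3432.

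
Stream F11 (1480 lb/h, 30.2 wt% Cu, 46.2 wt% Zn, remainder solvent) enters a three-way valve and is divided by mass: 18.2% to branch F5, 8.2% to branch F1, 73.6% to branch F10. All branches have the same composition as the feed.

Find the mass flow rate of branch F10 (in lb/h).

1089 lb/h

Branch F10 flow = 0.736×1480 = 1089.3 lb/h.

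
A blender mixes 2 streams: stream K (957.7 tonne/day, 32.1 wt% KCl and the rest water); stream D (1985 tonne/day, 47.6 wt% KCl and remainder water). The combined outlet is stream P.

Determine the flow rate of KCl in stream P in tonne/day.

1252 tonne/day

KCl out = KCl in = 957.7×0.321 + 1985×0.476 = 1252.3 tonne/day.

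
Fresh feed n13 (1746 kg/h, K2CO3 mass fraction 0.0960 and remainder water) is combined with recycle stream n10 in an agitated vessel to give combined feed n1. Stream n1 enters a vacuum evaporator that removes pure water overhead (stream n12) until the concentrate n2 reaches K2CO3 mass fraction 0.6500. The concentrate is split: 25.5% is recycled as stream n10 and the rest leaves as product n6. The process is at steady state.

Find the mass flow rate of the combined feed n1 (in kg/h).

Overall K2CO3 balance (none leaves overhead): K2CO3 in fresh feed = K2CO3 in product, i.e. 1746×0.096 = (1−0.255)·n2·0.650.
n2 = 167.62/(0.650×0.745) = 346.14 kg/h.
Recycle n10 = 0.255×346.14 = 88.264 kg/h.
Combined feed n1 = 1746 + 88.264 = 1834.3 kg/h.

1834 kg/h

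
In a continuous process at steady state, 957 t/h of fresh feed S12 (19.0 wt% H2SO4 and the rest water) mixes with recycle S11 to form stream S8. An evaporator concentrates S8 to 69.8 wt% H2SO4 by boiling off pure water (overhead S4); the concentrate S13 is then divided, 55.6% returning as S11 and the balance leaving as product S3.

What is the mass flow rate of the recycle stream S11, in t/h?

Overall H2SO4 balance (none leaves overhead): H2SO4 in fresh feed = H2SO4 in product, i.e. 957×0.190 = (1−0.556)·S13·0.698.
S13 = 181.83/(0.698×0.444) = 586.71 t/h.
Recycle S11 = 0.556×586.71 = 326.21 t/h.

326.2 t/h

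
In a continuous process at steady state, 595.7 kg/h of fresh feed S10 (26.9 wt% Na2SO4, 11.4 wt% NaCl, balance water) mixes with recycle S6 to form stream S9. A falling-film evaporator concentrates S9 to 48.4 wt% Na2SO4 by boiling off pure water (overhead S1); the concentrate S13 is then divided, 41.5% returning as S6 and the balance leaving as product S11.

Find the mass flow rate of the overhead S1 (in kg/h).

264.6 kg/h

Overall Na2SO4 balance (none leaves overhead): Na2SO4 in fresh feed = Na2SO4 in product, i.e. 595.7×0.269 = (1−0.415)·S13·0.484.
S13 = 160.24/(0.484×0.585) = 565.95 kg/h.
Recycle S6 = 0.415×565.95 = 234.87 kg/h.
Combined feed S9 = 595.7 + 234.87 = 830.57 kg/h.
Overhead S1 = S9 − S13 = 830.57 − 565.95 = 264.62 kg/h.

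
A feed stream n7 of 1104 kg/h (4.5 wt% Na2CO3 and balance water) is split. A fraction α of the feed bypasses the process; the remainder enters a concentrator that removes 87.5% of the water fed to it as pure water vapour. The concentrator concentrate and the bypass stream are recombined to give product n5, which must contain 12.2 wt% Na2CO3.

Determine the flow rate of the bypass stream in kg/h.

All 1104×0.045 = 49.68 kg/h of Na2CO3 reaches n5, so n5 = 49.68/0.122 = 407.21 kg/h and vapour = 696.79 kg/h.
The evaporator receives (1−α)·1104 of feed at 0.955 water and removes 0.875 of that water:
0.875×0.955×(1−α)×1104 = 696.79
(1−α) = 696.79/922.53 = 0.7553;  α = 0.2447.
Bypass flow = 0.2447×1104 = 270.15 kg/h.

270.1 kg/h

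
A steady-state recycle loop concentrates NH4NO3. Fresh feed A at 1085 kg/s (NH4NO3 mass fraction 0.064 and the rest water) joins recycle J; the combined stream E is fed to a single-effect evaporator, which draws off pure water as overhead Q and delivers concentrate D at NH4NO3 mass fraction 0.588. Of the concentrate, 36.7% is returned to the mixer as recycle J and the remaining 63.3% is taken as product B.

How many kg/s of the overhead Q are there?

966.9 kg/s

Overall NH4NO3 balance (none leaves overhead): NH4NO3 in fresh feed = NH4NO3 in product, i.e. 1085×0.064 = (1−0.367)·D·0.588.
D = 69.44/(0.588×0.633) = 186.56 kg/s.
Recycle J = 0.367×186.56 = 68.469 kg/s.
Combined feed E = 1085 + 68.469 = 1153.5 kg/s.
Overhead Q = E − D = 1153.5 − 186.56 = 966.9 kg/s.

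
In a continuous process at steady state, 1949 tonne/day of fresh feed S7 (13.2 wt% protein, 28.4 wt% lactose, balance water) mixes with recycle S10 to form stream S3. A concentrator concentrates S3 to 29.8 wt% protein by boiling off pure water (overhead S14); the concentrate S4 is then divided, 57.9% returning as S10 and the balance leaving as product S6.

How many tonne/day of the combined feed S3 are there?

3136 tonne/day

Overall protein balance (none leaves overhead): protein in fresh feed = protein in product, i.e. 1949×0.132 = (1−0.579)·S4·0.298.
S4 = 257.27/(0.298×0.421) = 2050.6 tonne/day.
Recycle S10 = 0.579×2050.6 = 1187.3 tonne/day.
Combined feed S3 = 1949 + 1187.3 = 3136.3 tonne/day.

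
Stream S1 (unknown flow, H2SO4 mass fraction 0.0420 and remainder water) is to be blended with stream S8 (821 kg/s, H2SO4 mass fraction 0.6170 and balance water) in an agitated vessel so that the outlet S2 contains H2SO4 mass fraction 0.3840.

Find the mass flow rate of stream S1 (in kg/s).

Let S1 be the unknown flow. Total out = 821 + S1.
H2SO4 balance: 506.56 + 0.042·S1 = 0.384·(821 + S1)
(0.042 − 0.384)·S1 = 0.384×821 − 506.56 = -191.29
S1 = -191.29 / -0.342 = 559.34 kg/s

559.3 kg/s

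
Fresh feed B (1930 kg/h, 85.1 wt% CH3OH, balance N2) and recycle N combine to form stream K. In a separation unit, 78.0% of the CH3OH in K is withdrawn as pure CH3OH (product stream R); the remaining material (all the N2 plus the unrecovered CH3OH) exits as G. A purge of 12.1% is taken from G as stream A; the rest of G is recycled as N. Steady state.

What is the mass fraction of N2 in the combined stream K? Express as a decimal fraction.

0.539

N2 enters only via B and leaves only via the purge: 1930×0.149 = 0.121×(N2 in G), and the separation unit passes all N2, so N2 in K = N2 in G = 2376.6 kg/h.
CH3OH in K: m_A = 1930×0.851 + (1−0.121)·(1−0.780)·m_A, so m_A = 1642.4/0.8066 = 2036.2 kg/h.
K = 2036.2 + 2376.6 = 4412.8 kg/h.
N2 fraction in K = 2376.6/4412.8 = 0.539.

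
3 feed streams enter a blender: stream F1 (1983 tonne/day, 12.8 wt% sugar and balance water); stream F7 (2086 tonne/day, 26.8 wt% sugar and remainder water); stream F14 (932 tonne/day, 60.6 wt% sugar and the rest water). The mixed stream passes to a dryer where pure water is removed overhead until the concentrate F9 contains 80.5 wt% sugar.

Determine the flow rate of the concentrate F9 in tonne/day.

sugar entering = 1983×0.128 + 2086×0.268 + 932×0.606 = 1377.7 tonne/day.
All sugar reports to F9, so F9 = 1377.7/0.805 = 1711.4 tonne/day.

1711 tonne/day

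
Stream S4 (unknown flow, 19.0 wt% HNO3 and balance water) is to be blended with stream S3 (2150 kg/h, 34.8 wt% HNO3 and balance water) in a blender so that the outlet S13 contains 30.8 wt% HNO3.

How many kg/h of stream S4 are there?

Let S4 be the unknown flow. Total out = 2150 + S4.
HNO3 balance: 748.2 + 0.190·S4 = 0.308·(2150 + S4)
(0.190 − 0.308)·S4 = 0.308×2150 − 748.2 = -86
S4 = -86 / -0.118 = 728.81 kg/h

728.8 kg/h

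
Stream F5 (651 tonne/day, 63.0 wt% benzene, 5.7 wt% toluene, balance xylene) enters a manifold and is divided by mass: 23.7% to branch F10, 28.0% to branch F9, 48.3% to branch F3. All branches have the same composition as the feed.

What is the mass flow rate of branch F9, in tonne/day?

Branch F9 flow = 0.280×651 = 182.28 tonne/day.

182.3 tonne/day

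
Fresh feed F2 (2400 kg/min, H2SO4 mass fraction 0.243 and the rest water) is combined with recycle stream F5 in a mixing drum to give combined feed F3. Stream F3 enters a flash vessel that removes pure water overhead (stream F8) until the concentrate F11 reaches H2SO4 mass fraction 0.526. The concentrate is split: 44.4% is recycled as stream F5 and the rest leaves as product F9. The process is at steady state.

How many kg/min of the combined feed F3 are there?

Overall H2SO4 balance (none leaves overhead): H2SO4 in fresh feed = H2SO4 in product, i.e. 2400×0.243 = (1−0.444)·F11·0.526.
F11 = 583.2/(0.526×0.556) = 1994.1 kg/min.
Recycle F5 = 0.444×1994.1 = 885.4 kg/min.
Combined feed F3 = 2400 + 885.4 = 3285.4 kg/min.

3285 kg/min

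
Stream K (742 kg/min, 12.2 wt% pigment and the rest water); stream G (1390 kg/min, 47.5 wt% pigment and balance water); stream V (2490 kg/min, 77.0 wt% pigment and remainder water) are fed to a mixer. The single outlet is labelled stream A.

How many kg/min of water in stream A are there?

1954 kg/min

water out = water in = 742×0.878 + 1390×0.525 + 2490×0.230 = 1953.9 kg/min.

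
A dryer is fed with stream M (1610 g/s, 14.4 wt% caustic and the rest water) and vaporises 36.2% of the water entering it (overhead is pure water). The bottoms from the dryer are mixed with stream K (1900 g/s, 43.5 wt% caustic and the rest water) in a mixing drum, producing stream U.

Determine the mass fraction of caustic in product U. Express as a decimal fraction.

0.351

Vapour removed = 0.362×0.856×1610 = 498.89 g/s; concentrate = 1111.1 g/s.
caustic reaching the mixer = 231.84 (from concentrate) + 1900×0.435 = 1058.3 g/s.
Product flow = 1111.1 + 1900 = 3011.1 g/s; caustic fraction = 0.351.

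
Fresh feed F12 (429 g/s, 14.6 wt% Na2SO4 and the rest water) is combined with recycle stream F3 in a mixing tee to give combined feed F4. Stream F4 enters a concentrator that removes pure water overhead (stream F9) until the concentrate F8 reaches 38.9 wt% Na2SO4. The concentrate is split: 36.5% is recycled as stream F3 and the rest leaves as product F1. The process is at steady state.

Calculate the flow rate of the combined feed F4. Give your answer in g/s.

Overall Na2SO4 balance (none leaves overhead): Na2SO4 in fresh feed = Na2SO4 in product, i.e. 429×0.146 = (1−0.365)·F8·0.389.
F8 = 62.634/(0.389×0.635) = 253.56 g/s.
Recycle F3 = 0.365×253.56 = 92.551 g/s.
Combined feed F4 = 429 + 92.551 = 521.55 g/s.

521.6 g/s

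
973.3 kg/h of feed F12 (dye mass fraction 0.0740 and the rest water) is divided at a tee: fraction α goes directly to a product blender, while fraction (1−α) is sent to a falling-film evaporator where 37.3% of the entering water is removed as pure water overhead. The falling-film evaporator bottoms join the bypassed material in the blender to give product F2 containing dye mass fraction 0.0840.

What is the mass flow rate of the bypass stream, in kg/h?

637.8 kg/h

All 973.3×0.074 = 72.024 kg/h of dye reaches F2, so F2 = 72.024/0.084 = 857.43 kg/h and vapour = 115.87 kg/h.
The evaporator receives (1−α)·973.3 of feed at 0.926 water and removes 0.373 of that water:
0.373×0.926×(1−α)×973.3 = 115.87
(1−α) = 115.87/336.18 = 0.3447;  α = 0.6553.
Bypass flow = 0.6553×973.3 = 637.83 kg/h.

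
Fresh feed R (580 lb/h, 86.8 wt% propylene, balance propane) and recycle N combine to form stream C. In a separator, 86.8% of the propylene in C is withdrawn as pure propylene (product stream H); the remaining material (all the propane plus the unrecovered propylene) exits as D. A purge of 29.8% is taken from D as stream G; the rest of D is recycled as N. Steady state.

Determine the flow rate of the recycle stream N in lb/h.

231.8 lb/h

propane enters only via R and leaves only via the purge: 580×0.132 = 0.298×(propane in D), and the separator passes all propane, so propane in C = propane in D = 256.91 lb/h.
propylene in C: m_A = 580×0.868 + (1−0.298)·(1−0.868)·m_A, so m_A = 503.44/0.9073 = 554.86 lb/h.
D = (1−0.868)×554.86 + 256.91 = 330.15 lb/h.
Recycle N = (1−0.298)×330.15 = 231.77 lb/h.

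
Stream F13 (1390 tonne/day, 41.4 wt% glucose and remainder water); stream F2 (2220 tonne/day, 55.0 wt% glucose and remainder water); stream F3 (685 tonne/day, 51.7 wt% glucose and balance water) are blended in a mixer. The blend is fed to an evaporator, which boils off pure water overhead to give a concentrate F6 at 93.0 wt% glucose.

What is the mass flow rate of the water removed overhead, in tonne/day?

1983 tonne/day

glucose entering = 1390×0.414 + 2220×0.550 + 685×0.517 = 2150.6 tonne/day.
All glucose reports to F6, so F6 = 2150.6/0.930 = 2312.5 tonne/day.
Total feed = 4295 tonne/day; overhead = 4295 − 2312.5 = 1982.5 tonne/day.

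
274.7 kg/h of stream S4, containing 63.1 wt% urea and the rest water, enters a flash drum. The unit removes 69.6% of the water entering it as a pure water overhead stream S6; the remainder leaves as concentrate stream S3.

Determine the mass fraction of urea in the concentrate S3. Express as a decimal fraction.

0.849

urea is not removed: 274.7×0.631 = 173.34 kg/h of urea enters S3.
water entering = 274.7×0.369 = 101.36 kg/h; overhead removed = 0.696×101.36 = 70.55 kg/h.
Concentrate = 274.7 − 70.55 = 204.15 kg/h.
Mass fraction = 173.34/204.15 = 0.849.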